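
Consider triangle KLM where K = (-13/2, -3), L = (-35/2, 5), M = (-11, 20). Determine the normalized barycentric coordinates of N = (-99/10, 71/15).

(8/15, 1/5, 4/15)

Signed area of the reference triangle: [KLM] = ½·((-13/2)·(5−20) + (-35/2)·(20−(-3)) + (-11)·(-3−5)) = ½·(195/2 − 805/2 + 88) = -217/2.
[NLM] = ½·((-99/10)·(5−20) + (-35/2)·(20−(71/15)) + (-11)·(71/15−5)) = ½·(297/2 − 1603/6 + 44/15) = -868/15, so the K-coordinate is (-868/15)/(-217/2) = 8/15.
[KNM] = ½·((-13/2)·(71/15−20) + (-99/10)·(20−(-3)) + (-11)·(-3−(71/15))) = ½·(2977/30 − 2277/10 + 1276/15) = -217/10, so the L-coordinate is 1/5.
[KLN] = ½·((-13/2)·(5−(71/15)) + (-35/2)·(71/15−(-3)) + (-99/10)·(-3−5)) = ½·(-26/15 − 406/3 + 396/5) = -434/15, so the M-coordinate is 4/15.
Check: 8/15 + 1/5 + 4/15 = 1.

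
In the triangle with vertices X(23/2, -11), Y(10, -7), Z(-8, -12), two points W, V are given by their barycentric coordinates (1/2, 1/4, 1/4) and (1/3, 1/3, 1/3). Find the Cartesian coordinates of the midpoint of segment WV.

(43/8, -81/8)

Barycentric coordinates of the midpoint are the average: (5/12, 7/24, 7/24).
Converting: (5/12)·X + (7/24)·Y + (7/24)·Z = (43/8, -81/8).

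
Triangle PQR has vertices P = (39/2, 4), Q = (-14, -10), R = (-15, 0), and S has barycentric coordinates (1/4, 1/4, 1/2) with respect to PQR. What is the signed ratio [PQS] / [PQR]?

The signed ratio [PQS]/[PQR] equals the barycentric coordinate of S at vertex R, which is 1/2.

1/2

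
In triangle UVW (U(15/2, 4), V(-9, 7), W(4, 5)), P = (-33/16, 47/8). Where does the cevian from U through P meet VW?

Barycentric coordinates of P with respect to UVW: (1/8, 1/2, 3/8).
On side VW the U-coordinate is zero; dropping P's U-weight 1/8 and renormalizing the remaining 1/2 : 3/8 gives weights 4/7, 3/7 on V, W.
Q = (4/7)·(-9, 7) + (3/7)·(4, 5) = (-24/7, 43/7).

(-24/7, 43/7)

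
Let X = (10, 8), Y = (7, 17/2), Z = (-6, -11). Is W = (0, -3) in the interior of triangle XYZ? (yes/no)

yes

Barycentric coordinates of W: (1/5, 14/65, 38/65).
The three coordinates are positive, positive, positive; a point is interior exactly when all three are positive.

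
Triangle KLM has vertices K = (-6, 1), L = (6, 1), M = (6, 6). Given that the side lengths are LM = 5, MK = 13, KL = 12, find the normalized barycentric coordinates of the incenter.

(1/6, 13/30, 2/5)

The incenter has barycentric coordinates proportional to the opposite side lengths: (5 : 13 : 12).
Normalizing by 5+13+12 = 30 gives (1/6, 13/30, 2/5).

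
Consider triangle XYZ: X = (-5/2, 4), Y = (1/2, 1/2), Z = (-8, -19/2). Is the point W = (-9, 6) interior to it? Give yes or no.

Barycentric coordinates of W: (567/239, -395/239, 67/239).
The three coordinates are positive, negative, positive; a point is interior exactly when all three are positive.

no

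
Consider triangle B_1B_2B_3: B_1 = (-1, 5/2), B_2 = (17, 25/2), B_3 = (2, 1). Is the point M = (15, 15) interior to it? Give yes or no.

Barycentric coordinates of M: (121/114, 41/38, -65/57).
The three coordinates are positive, positive, negative; a point is interior exactly when all three are positive.

no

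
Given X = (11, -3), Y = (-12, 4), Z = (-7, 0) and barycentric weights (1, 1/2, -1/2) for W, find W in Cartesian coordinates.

W = 1·X + (1/2)·Y + (-1/2)·Z.
x-coordinate: 1·11 + (1/2)·(-12) + (-1/2)·(-7) = 17/2.
y-coordinate: 1·(-3) + (1/2)·4 + (-1/2)·0 = -1.

(17/2, -1)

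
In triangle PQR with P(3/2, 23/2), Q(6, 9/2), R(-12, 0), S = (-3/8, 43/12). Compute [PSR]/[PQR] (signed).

[PQR] = ½·((3/2)·(9/2−0) + 6·(0−(23/2)) + (-12)·(23/2−(9/2))) = ½·(27/4 − 69 − 84) = -585/8.
[PSR] = ½·((3/2)·(43/12−0) + (-3/8)·(0−(23/2)) + (-12)·(23/2−(43/12))) = ½·(43/8 + 69/16 − 95) = -1365/32, so the ratio is (-1365/32)/(-585/8) = 7/12.

7/12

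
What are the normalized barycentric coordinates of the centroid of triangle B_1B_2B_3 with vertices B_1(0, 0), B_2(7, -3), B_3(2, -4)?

The centroid is the average of the vertices, so each weight is 1/3.

(1/3, 1/3, 1/3)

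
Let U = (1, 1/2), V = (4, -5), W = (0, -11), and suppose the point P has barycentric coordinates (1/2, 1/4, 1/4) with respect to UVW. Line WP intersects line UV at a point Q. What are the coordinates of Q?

(2, -4/3)

Line WP meets UV where the W-coordinate vanishes; zeroing P's W-weight and renormalizing leaves U, V-weights 1/2 : 1/4 → (2/3, 1/3).
So Q = (2/3)·U + (1/3)·V = (2, -4/3).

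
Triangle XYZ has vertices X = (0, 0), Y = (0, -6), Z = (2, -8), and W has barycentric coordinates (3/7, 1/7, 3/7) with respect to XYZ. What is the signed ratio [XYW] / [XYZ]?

3/7

The signed ratio [XYW]/[XYZ] equals the barycentric coordinate of W at vertex Z, which is 3/7.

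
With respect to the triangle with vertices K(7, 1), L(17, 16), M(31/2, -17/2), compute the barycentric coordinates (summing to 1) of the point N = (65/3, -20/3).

(-2/3, 1/3, 4/3)

Signed area of the reference triangle: [KLM] = ½·(7·(16−(-17/2)) + 17·(-17/2−1) + (31/2)·(1−16)) = ½·(343/2 − 323/2 − 465/2) = -445/4.
[NLM] = ½·((65/3)·(16−(-17/2)) + 17·(-17/2−(-20/3)) + (31/2)·(-20/3−16)) = ½·(3185/6 − 187/6 − 1054/3) = 445/6, so the K-coordinate is (445/6)/(-445/4) = -2/3.
[KNM] = ½·(7·(-20/3−(-17/2)) + (65/3)·(-17/2−1) + (31/2)·(1−(-20/3))) = ½·(77/6 − 1235/6 + 713/6) = -445/12, so the L-coordinate is 1/3.
[KLN] = ½·(7·(16−(-20/3)) + 17·(-20/3−1) + (65/3)·(1−16)) = ½·(476/3 − 391/3 − 325) = -445/3, so the M-coordinate is 4/3.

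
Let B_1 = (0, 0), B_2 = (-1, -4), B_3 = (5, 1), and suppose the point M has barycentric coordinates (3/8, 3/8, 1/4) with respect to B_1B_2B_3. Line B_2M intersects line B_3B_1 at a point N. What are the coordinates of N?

(2, 2/5)

Line B_2M meets B_3B_1 where the B_2-coordinate vanishes; zeroing M's B_2-weight and renormalizing leaves B_3, B_1-weights 1/4 : 3/8 → (2/5, 3/5).
So N = (2/5)·B_3 + (3/5)·B_1 = (2, 2/5).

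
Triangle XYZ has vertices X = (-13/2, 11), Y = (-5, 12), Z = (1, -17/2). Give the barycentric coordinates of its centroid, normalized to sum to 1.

(1/3, 1/3, 1/3)

The centroid is the average of the vertices, so each weight is 1/3.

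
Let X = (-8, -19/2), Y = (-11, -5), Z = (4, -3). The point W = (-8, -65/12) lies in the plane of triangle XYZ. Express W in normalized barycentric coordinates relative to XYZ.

(1/6, 2/3, 1/6)

Signed area of the reference triangle: [XYZ] = ½·((-8)·(-5−(-3)) + (-11)·(-3−(-19/2)) + 4·(-19/2−(-5))) = ½·(16 − 143/2 − 18) = -147/4.
[WYZ] = ½·((-8)·(-5−(-3)) + (-11)·(-3−(-65/12)) + 4·(-65/12−(-5))) = ½·(16 − 319/12 − 5/3) = -49/8, so the X-coordinate is (-49/8)/(-147/4) = 1/6.
[XWZ] = ½·((-8)·(-65/12−(-3)) + (-8)·(-3−(-19/2)) + 4·(-19/2−(-65/12))) = ½·(58/3 − 52 − 49/3) = -49/2, so the Y-coordinate is 2/3.
[XYW] = ½·((-8)·(-5−(-65/12)) + (-11)·(-65/12−(-19/2)) + (-8)·(-19/2−(-5))) = ½·(-10/3 − 539/12 + 36) = -49/8, so the Z-coordinate is 1/6.
Check: 1/6 + 2/3 + 1/6 = 1.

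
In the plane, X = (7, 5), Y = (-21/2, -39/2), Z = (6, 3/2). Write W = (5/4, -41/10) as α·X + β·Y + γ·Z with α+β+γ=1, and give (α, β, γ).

(1/5, 3/10, 1/2)

Signed area of the reference triangle: [XYZ] = ½·(7·(-39/2−(3/2)) + (-21/2)·(3/2−5) + 6·(5−(-39/2))) = ½·(-147 + 147/4 + 147) = 147/8.
[WYZ] = ½·((5/4)·(-39/2−(3/2)) + (-21/2)·(3/2−(-41/10)) + 6·(-41/10−(-39/2))) = ½·(-105/4 − 294/5 + 462/5) = 147/40, so the X-coordinate is (147/40)/(147/8) = 1/5.
[XWZ] = ½·(7·(-41/10−(3/2)) + (5/4)·(3/2−5) + 6·(5−(-41/10))) = ½·(-196/5 − 35/8 + 273/5) = 441/80, so the Y-coordinate is 3/10.
[XYW] = ½·(7·(-39/2−(-41/10)) + (-21/2)·(-41/10−5) + (5/4)·(5−(-39/2))) = ½·(-539/5 + 1911/20 + 245/8) = 147/16, so the Z-coordinate is 1/2.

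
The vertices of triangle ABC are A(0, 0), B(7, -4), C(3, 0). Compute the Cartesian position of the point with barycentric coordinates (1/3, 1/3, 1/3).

P = (1/3)·A + (1/3)·B + (1/3)·C.
x-coordinate: (1/3)·0 + (1/3)·7 + (1/3)·3 = 10/3.
y-coordinate: (1/3)·0 + (1/3)·(-4) + (1/3)·0 = -4/3.

(10/3, -4/3)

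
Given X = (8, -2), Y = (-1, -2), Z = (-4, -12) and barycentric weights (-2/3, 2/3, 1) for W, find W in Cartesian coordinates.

W = (-2/3)·X + (2/3)·Y + 1·Z.
x-coordinate: (-2/3)·8 + (2/3)·(-1) + 1·(-4) = -10.
y-coordinate: (-2/3)·(-2) + (2/3)·(-2) + 1·(-12) = -12.

(-10, -12)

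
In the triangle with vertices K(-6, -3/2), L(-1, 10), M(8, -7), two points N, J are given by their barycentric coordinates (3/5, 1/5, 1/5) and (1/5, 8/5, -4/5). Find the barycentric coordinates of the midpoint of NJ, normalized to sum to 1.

Since both coordinate triples sum to 1, the midpoint's barycentrics are the componentwise average.
(3/5+1/5)/2 = 2/5; similarly 9/10 and -3/10.

(2/5, 9/10, -3/10)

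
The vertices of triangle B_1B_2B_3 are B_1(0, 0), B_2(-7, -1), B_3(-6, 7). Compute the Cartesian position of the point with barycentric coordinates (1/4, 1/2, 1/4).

M = (1/4)·B_1 + (1/2)·B_2 + (1/4)·B_3.
x-coordinate: (1/4)·0 + (1/2)·(-7) + (1/4)·(-6) = -5.
y-coordinate: (1/4)·0 + (1/2)·(-1) + (1/4)·7 = 5/4.

(-5, 5/4)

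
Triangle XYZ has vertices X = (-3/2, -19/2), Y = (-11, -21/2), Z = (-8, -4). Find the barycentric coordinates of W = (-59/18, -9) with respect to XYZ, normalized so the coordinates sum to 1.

(7/9, 1/9, 1/9)

Signed area of the reference triangle: [XYZ] = ½·((-3/2)·(-21/2−(-4)) + (-11)·(-4−(-19/2)) + (-8)·(-19/2−(-21/2))) = ½·(39/4 − 121/2 − 8) = -235/8.
[WYZ] = ½·((-59/18)·(-21/2−(-4)) + (-11)·(-4−(-9)) + (-8)·(-9−(-21/2))) = ½·(767/36 − 55 − 12) = -1645/72, so the X-coordinate is (-1645/72)/(-235/8) = 7/9.
[XWZ] = ½·((-3/2)·(-9−(-4)) + (-59/18)·(-4−(-19/2)) + (-8)·(-19/2−(-9))) = ½·(15/2 − 649/36 + 4) = -235/72, so the Y-coordinate is 1/9.
[XYW] = ½·((-3/2)·(-21/2−(-9)) + (-11)·(-9−(-19/2)) + (-59/18)·(-19/2−(-21/2))) = ½·(9/4 − 11/2 − 59/18) = -235/72, so the Z-coordinate is 1/9.
Check: 7/9 + 1/9 + 1/9 = 1.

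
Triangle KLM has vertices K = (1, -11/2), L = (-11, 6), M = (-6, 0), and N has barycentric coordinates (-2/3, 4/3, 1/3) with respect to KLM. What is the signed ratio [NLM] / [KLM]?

The signed ratio [NLM]/[KLM] equals the barycentric coordinate of N at vertex K, which is -2/3.

-2/3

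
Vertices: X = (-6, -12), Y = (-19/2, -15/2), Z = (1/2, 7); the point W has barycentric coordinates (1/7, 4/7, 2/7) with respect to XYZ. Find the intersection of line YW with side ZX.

Line YW meets ZX where the Y-coordinate vanishes; zeroing W's Y-weight and renormalizing leaves Z, X-weights 2/7 : 1/7 → (2/3, 1/3).
So V = (2/3)·Z + (1/3)·X = (-5/3, 2/3).

(-5/3, 2/3)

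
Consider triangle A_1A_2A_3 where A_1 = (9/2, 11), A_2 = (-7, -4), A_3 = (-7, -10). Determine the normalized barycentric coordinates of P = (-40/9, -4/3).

Signed area of the reference triangle: [A_1A_2A_3] = ½·((9/2)·(-4−(-10)) + (-7)·(-10−11) + (-7)·(11−(-4))) = ½·(27 + 147 − 105) = 69/2.
[PA_2A_3] = ½·((-40/9)·(-4−(-10)) + (-7)·(-10−(-4/3)) + (-7)·(-4/3−(-4))) = ½·(-80/3 + 182/3 − 56/3) = 23/3, so the A_1-coordinate is (23/3)/(69/2) = 2/9.
[A_1PA_3] = ½·((9/2)·(-4/3−(-10)) + (-40/9)·(-10−11) + (-7)·(11−(-4/3))) = ½·(39 + 280/3 − 259/3) = 23, so the A_2-coordinate is 2/3.
[A_1A_2P] = ½·((9/2)·(-4−(-4/3)) + (-7)·(-4/3−11) + (-40/9)·(11−(-4))) = ½·(-12 + 259/3 − 200/3) = 23/6, so the A_3-coordinate is 1/9.
Check: 2/9 + 2/3 + 1/9 = 1.

(2/9, 2/3, 1/9)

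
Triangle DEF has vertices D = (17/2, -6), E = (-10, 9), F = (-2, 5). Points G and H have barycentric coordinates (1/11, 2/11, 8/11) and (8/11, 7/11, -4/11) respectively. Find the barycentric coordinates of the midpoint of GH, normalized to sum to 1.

Since both coordinate triples sum to 1, the midpoint's barycentrics are the componentwise average.
(1/11+8/11)/2 = 9/22; similarly 9/22 and 2/11.

(9/22, 9/22, 2/11)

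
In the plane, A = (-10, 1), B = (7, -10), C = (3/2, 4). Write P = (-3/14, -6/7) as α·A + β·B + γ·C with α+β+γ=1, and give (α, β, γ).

Signed area of the reference triangle: [ABC] = ½·((-10)·(-10−4) + 7·(4−1) + (3/2)·(1−(-10))) = ½·(140 + 21 + 33/2) = 355/4.
[PBC] = ½·((-3/14)·(-10−4) + 7·(4−(-6/7)) + (3/2)·(-6/7−(-10))) = ½·(3 + 34 + 96/7) = 355/14, so the A-coordinate is (355/14)/(355/4) = 2/7.
[APC] = ½·((-10)·(-6/7−4) + (-3/14)·(4−1) + (3/2)·(1−(-6/7))) = ½·(340/7 − 9/14 + 39/14) = 355/14, so the B-coordinate is 2/7.
[ABP] = ½·((-10)·(-10−(-6/7)) + 7·(-6/7−1) + (-3/14)·(1−(-10))) = ½·(640/7 − 13 − 33/14) = 1065/28, so the C-coordinate is 3/7.
Check: 2/7 + 2/7 + 3/7 = 1.

(2/7, 2/7, 3/7)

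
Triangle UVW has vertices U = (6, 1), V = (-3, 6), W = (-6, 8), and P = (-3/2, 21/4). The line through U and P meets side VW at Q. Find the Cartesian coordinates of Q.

(-4, 20/3)

Barycentric coordinates of P with respect to UVW: (1/4, 1/2, 1/4).
On side VW the U-coordinate is zero; dropping P's U-weight 1/4 and renormalizing the remaining 1/2 : 1/4 gives weights 2/3, 1/3 on V, W.
Q = (2/3)·(-3, 6) + (1/3)·(-6, 8) = (-4, 20/3).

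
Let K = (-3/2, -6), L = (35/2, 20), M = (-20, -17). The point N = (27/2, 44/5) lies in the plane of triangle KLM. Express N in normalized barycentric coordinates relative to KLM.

(1, 2/5, -2/5)

Signed area of the reference triangle: [KLM] = ½·((-3/2)·(20−(-17)) + (35/2)·(-17−(-6)) + (-20)·(-6−20)) = ½·(-111/2 − 385/2 + 520) = 136.
[NLM] = ½·((27/2)·(20−(-17)) + (35/2)·(-17−(44/5)) + (-20)·(44/5−20)) = ½·(999/2 − 903/2 + 224) = 136, so the K-coordinate is 136/136 = 1.
[KNM] = ½·((-3/2)·(44/5−(-17)) + (27/2)·(-17−(-6)) + (-20)·(-6−(44/5))) = ½·(-387/10 − 297/2 + 296) = 272/5, so the L-coordinate is 2/5.
[KLN] = ½·((-3/2)·(20−(44/5)) + (35/2)·(44/5−(-6)) + (27/2)·(-6−20)) = ½·(-84/5 + 259 − 351) = -272/5, so the M-coordinate is -2/5.
Check: 1 + 2/5 − 2/5 = 1.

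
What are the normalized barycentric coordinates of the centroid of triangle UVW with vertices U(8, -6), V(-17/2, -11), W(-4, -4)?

The centroid is the average of the vertices, so each weight is 1/3.

(1/3, 1/3, 1/3)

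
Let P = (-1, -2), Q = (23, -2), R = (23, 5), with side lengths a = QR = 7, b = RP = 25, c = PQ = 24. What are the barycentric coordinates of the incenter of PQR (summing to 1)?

The incenter has barycentric coordinates proportional to the opposite side lengths: (7 : 25 : 24).
Normalizing by 7+25+24 = 56 gives (1/8, 25/56, 3/7).

(1/8, 25/56, 3/7)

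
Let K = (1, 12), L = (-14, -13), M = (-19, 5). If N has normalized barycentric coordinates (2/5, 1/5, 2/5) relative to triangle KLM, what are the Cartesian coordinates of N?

(-10, 21/5)

N = (2/5)·K + (1/5)·L + (2/5)·M.
x-coordinate: (2/5)·1 + (1/5)·(-14) + (2/5)·(-19) = -10.
y-coordinate: (2/5)·12 + (1/5)·(-13) + (2/5)·5 = 21/5.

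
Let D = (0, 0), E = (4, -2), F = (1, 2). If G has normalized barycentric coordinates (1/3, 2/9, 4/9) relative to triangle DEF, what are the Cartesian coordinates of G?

G = (1/3)·D + (2/9)·E + (4/9)·F.
x-coordinate: (1/3)·0 + (2/9)·4 + (4/9)·1 = 4/3.
y-coordinate: (1/3)·0 + (2/9)·(-2) + (4/9)·2 = 4/9.

(4/3, 4/9)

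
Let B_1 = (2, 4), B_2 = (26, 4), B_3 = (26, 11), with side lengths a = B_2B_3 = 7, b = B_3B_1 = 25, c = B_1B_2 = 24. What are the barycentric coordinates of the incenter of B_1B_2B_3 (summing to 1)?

The incenter has barycentric coordinates proportional to the opposite side lengths: (7 : 25 : 24).
Normalizing by 7+25+24 = 56 gives (1/8, 25/56, 3/7).

(1/8, 25/56, 3/7)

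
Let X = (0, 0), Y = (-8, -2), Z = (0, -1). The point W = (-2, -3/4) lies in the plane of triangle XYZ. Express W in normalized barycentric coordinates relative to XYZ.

Signed area of the reference triangle: [XYZ] = ½·(0·(-2−(-1)) + (-8)·(-1−0) + 0·(0−(-2))) = ½·(0 + 8 + 0) = 4.
[WYZ] = ½·((-2)·(-2−(-1)) + (-8)·(-1−(-3/4)) + 0·(-3/4−(-2))) = ½·(2 + 2 + 0) = 2, so the X-coordinate is 2/4 = 1/2.
[XWZ] = ½·(0·(-3/4−(-1)) + (-2)·(-1−0) + 0·(0−(-3/4))) = ½·(0 + 2 + 0) = 1, so the Y-coordinate is 1/4.
[XYW] = ½·(0·(-2−(-3/4)) + (-8)·(-3/4−0) + (-2)·(0−(-2))) = ½·(0 + 6 − 4) = 1, so the Z-coordinate is 1/4.
Check: 1/2 + 1/4 + 1/4 = 1.

(1/2, 1/4, 1/4)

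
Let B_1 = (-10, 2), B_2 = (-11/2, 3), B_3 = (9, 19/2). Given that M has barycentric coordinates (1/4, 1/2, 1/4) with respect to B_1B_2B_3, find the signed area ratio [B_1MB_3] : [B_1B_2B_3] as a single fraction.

The signed ratio [B_1MB_3]/[B_1B_2B_3] equals the barycentric coordinate of M at vertex B_2, which is 1/2.

1/2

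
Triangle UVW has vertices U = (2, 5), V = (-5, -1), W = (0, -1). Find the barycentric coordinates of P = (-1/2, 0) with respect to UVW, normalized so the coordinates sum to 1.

Signed area of the reference triangle: [UVW] = ½·(2·(-1−(-1)) + (-5)·(-1−5) + 0·(5−(-1))) = ½·(0 + 30 + 0) = 15.
[PVW] = ½·((-1/2)·(-1−(-1)) + (-5)·(-1−0) + 0·(0−(-1))) = ½·(0 + 5 + 0) = 5/2, so the U-coordinate is (5/2)/15 = 1/6.
[UPW] = ½·(2·(0−(-1)) + (-1/2)·(-1−5) + 0·(5−0)) = ½·(2 + 3 + 0) = 5/2, so the V-coordinate is 1/6.
[UVP] = ½·(2·(-1−0) + (-5)·(0−5) + (-1/2)·(5−(-1))) = ½·(-2 + 25 − 3) = 10, so the W-coordinate is 2/3.

(1/6, 1/6, 2/3)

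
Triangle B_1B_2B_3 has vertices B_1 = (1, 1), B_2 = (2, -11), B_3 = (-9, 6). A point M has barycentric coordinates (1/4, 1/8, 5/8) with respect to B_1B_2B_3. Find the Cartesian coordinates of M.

M = (1/4)·B_1 + (1/8)·B_2 + (5/8)·B_3.
x-coordinate: (1/4)·1 + (1/8)·2 + (5/8)·(-9) = -41/8.
y-coordinate: (1/4)·1 + (1/8)·(-11) + (5/8)·6 = 21/8.

(-41/8, 21/8)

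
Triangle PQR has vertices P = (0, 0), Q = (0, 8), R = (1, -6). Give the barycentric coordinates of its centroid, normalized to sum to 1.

(1/3, 1/3, 1/3)

The centroid is the average of the vertices, so each weight is 1/3.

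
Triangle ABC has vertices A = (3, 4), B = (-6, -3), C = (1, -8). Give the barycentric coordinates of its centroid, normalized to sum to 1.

(1/3, 1/3, 1/3)

The centroid is the average of the vertices, so each weight is 1/3.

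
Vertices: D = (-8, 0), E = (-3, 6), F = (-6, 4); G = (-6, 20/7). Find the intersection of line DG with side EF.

(-9/2, 5)

Barycentric coordinates of G with respect to DEF: (3/7, 2/7, 2/7).
On side EF the D-coordinate is zero; dropping G's D-weight 3/7 and renormalizing the remaining 2/7 : 2/7 gives weights 1/2, 1/2 on E, F.
H = (1/2)·(-3, 6) + (1/2)·(-6, 4) = (-9/2, 5).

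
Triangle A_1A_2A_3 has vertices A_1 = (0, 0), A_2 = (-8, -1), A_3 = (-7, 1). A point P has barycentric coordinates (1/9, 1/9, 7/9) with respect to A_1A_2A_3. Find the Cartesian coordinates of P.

P = (1/9)·A_1 + (1/9)·A_2 + (7/9)·A_3.
x-coordinate: (1/9)·0 + (1/9)·(-8) + (7/9)·(-7) = -19/3.
y-coordinate: (1/9)·0 + (1/9)·(-1) + (7/9)·1 = 2/3.

(-19/3, 2/3)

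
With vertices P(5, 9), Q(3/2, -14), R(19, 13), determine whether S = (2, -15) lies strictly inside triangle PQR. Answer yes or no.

Barycentric coordinates of S: (-31/308, 81/77, 15/308).
The three coordinates are negative, positive, positive; a point is interior exactly when all three are positive.

no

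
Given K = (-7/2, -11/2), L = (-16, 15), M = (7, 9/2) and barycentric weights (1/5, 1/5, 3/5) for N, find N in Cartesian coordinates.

(3/10, 23/5)

N = (1/5)·K + (1/5)·L + (3/5)·M.
x-coordinate: (1/5)·(-7/2) + (1/5)·(-16) + (3/5)·7 = 3/10.
y-coordinate: (1/5)·(-11/2) + (1/5)·15 + (3/5)·(9/2) = 23/5.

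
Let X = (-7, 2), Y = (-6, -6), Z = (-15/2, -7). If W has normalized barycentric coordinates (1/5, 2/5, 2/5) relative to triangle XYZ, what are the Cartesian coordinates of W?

W = (1/5)·X + (2/5)·Y + (2/5)·Z.
x-coordinate: (1/5)·(-7) + (2/5)·(-6) + (2/5)·(-15/2) = -34/5.
y-coordinate: (1/5)·2 + (2/5)·(-6) + (2/5)·(-7) = -24/5.

(-34/5, -24/5)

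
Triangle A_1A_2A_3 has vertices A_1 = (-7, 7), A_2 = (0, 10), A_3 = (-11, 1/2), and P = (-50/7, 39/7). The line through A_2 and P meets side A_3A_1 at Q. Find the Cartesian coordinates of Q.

Barycentric coordinates of P with respect to A_1A_2A_3: (4/7, 1/7, 2/7).
On side A_3A_1 the A_2-coordinate is zero; dropping P's A_2-weight 1/7 and renormalizing the remaining 2/7 : 4/7 gives weights 1/3, 2/3 on A_3, A_1.
Q = (1/3)·(-11, 1/2) + (2/3)·(-7, 7) = (-25/3, 29/6).

(-25/3, 29/6)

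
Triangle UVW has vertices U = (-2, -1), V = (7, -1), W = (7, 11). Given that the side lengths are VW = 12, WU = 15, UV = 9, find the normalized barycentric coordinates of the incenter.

The incenter has barycentric coordinates proportional to the opposite side lengths: (12 : 15 : 9).
Normalizing by 12+15+9 = 36 gives (1/3, 5/12, 1/4).

(1/3, 5/12, 1/4)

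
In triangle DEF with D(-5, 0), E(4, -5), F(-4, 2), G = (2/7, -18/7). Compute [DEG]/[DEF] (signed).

1/7

[DEF] = ½·((-5)·(-5−2) + 4·(2−0) + (-4)·(0−(-5))) = ½·(35 + 8 − 20) = 23/2.
[DEG] = ½·((-5)·(-5−(-18/7)) + 4·(-18/7−0) + (2/7)·(0−(-5))) = ½·(85/7 − 72/7 + 10/7) = 23/14, so the ratio is (23/14)/(23/2) = 1/7.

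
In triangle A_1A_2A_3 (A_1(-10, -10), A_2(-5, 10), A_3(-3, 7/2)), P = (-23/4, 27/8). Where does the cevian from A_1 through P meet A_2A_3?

(-13/3, 47/6)

Barycentric coordinates of P with respect to A_1A_2A_3: (1/4, 1/2, 1/4).
On side A_2A_3 the A_1-coordinate is zero; dropping P's A_1-weight 1/4 and renormalizing the remaining 1/2 : 1/4 gives weights 2/3, 1/3 on A_2, A_3.
Q = (2/3)·(-5, 10) + (1/3)·(-3, 7/2) = (-13/3, 47/6).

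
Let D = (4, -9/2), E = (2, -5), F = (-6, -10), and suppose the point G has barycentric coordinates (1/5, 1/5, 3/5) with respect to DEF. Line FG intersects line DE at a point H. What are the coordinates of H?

(3, -19/4)

Line FG meets DE where the F-coordinate vanishes; zeroing G's F-weight and renormalizing leaves D, E-weights 1/5 : 1/5 → (1/2, 1/2).
So H = (1/2)·D + (1/2)·E = (3, -19/4).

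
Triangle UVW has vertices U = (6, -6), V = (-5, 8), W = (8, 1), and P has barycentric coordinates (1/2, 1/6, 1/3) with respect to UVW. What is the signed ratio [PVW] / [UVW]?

The signed ratio [PVW]/[UVW] equals the barycentric coordinate of P at vertex U, which is 1/2.

1/2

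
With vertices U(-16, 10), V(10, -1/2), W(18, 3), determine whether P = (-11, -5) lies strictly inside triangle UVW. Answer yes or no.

no

Barycentric coordinates of P: (3/14, 19/7, -27/14).
The three coordinates are positive, positive, negative; a point is interior exactly when all three are positive.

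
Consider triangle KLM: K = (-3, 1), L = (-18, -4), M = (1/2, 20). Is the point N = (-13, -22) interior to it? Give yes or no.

Barycentric coordinates of N: (906/535, 219/535, -118/107).
The three coordinates are positive, positive, negative; a point is interior exactly when all three are positive.

no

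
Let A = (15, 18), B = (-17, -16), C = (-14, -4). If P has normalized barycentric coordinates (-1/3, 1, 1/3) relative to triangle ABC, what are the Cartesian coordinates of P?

P = (-1/3)·A + 1·B + (1/3)·C.
x-coordinate: (-1/3)·15 + 1·(-17) + (1/3)·(-14) = -80/3.
y-coordinate: (-1/3)·18 + 1·(-16) + (1/3)·(-4) = -70/3.

(-80/3, -70/3)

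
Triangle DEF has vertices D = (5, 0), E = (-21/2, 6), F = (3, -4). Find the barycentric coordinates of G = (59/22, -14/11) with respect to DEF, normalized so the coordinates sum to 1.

Signed area of the reference triangle: [DEF] = ½·(5·(6−(-4)) + (-21/2)·(-4−0) + 3·(0−6)) = ½·(50 + 42 − 18) = 37.
[GEF] = ½·((59/22)·(6−(-4)) + (-21/2)·(-4−(-14/11)) + 3·(-14/11−6)) = ½·(295/11 + 315/11 − 240/11) = 185/11, so the D-coordinate is (185/11)/37 = 5/11.
[DGF] = ½·(5·(-14/11−(-4)) + (59/22)·(-4−0) + 3·(0−(-14/11))) = ½·(150/11 − 118/11 + 42/11) = 37/11, so the E-coordinate is 1/11.
[DEG] = ½·(5·(6−(-14/11)) + (-21/2)·(-14/11−0) + (59/22)·(0−6)) = ½·(400/11 + 147/11 − 177/11) = 185/11, so the F-coordinate is 5/11.

(5/11, 1/11, 5/11)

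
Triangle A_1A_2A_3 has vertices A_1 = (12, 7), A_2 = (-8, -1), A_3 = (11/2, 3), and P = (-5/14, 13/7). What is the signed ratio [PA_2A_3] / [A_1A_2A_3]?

[A_1A_2A_3] = ½·(12·(-1−3) + (-8)·(3−7) + (11/2)·(7−(-1))) = ½·(-48 + 32 + 44) = 14.
[PA_2A_3] = ½·((-5/14)·(-1−3) + (-8)·(3−(13/7)) + (11/2)·(13/7−(-1))) = ½·(10/7 − 64/7 + 110/7) = 4, so the ratio is 4/14 = 2/7.

2/7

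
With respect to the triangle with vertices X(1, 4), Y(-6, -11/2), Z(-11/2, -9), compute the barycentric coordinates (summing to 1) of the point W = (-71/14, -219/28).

Signed area of the reference triangle: [XYZ] = ½·(1·(-11/2−(-9)) + (-6)·(-9−4) + (-11/2)·(4−(-11/2))) = ½·(7/2 + 78 − 209/4) = 117/8.
[WYZ] = ½·((-71/14)·(-11/2−(-9)) + (-6)·(-9−(-219/28)) + (-11/2)·(-219/28−(-11/2))) = ½·(-71/4 + 99/14 + 715/56) = 117/112, so the X-coordinate is (117/112)/(117/8) = 1/14.
[XWZ] = ½·(1·(-219/28−(-9)) + (-71/14)·(-9−4) + (-11/2)·(4−(-219/28))) = ½·(33/28 + 923/14 − 3641/56) = 117/112, so the Y-coordinate is 1/14.
[XYW] = ½·(1·(-11/2−(-219/28)) + (-6)·(-219/28−4) + (-71/14)·(4−(-11/2))) = ½·(65/28 + 993/14 − 1349/28) = 351/28, so the Z-coordinate is 6/7.
Check: 1/14 + 1/14 + 6/7 = 1.

(1/14, 1/14, 6/7)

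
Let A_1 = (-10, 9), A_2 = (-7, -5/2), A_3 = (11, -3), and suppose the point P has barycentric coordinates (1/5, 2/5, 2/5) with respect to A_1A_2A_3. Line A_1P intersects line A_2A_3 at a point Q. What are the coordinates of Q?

(2, -11/4)

Line A_1P meets A_2A_3 where the A_1-coordinate vanishes; zeroing P's A_1-weight and renormalizing leaves A_2, A_3-weights 2/5 : 2/5 → (1/2, 1/2).
So Q = (1/2)·A_2 + (1/2)·A_3 = (2, -11/4).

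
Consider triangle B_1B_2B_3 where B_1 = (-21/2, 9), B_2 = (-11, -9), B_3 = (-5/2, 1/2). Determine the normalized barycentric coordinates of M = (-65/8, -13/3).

(1/12, 7/12, 1/3)

Signed area of the reference triangle: [B_1B_2B_3] = ½·((-21/2)·(-9−(1/2)) + (-11)·(1/2−9) + (-5/2)·(9−(-9))) = ½·(399/4 + 187/2 − 45) = 593/8.
[MB_2B_3] = ½·((-65/8)·(-9−(1/2)) + (-11)·(1/2−(-13/3)) + (-5/2)·(-13/3−(-9))) = ½·(1235/16 − 319/6 − 35/3) = 593/96, so the B_1-coordinate is (593/96)/(593/8) = 1/12.
[B_1MB_3] = ½·((-21/2)·(-13/3−(1/2)) + (-65/8)·(1/2−9) + (-5/2)·(9−(-13/3))) = ½·(203/4 + 1105/16 − 100/3) = 4151/96, so the B_2-coordinate is 7/12.
[B_1B_2M] = ½·((-21/2)·(-9−(-13/3)) + (-11)·(-13/3−9) + (-65/8)·(9−(-9))) = ½·(49 + 440/3 − 585/4) = 593/24, so the B_3-coordinate is 1/3.
Check: 1/12 + 7/12 + 1/3 = 1.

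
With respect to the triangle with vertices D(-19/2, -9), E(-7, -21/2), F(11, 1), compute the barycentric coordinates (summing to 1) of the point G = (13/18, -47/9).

Signed area of the reference triangle: [DEF] = ½·((-19/2)·(-21/2−1) + (-7)·(1−(-9)) + 11·(-9−(-21/2))) = ½·(437/4 − 70 + 33/2) = 223/8.
[GEF] = ½·((13/18)·(-21/2−1) + (-7)·(1−(-47/9)) + 11·(-47/9−(-21/2))) = ½·(-299/36 − 392/9 + 1045/18) = 223/72, so the D-coordinate is (223/72)/(223/8) = 1/9.
[DGF] = ½·((-19/2)·(-47/9−1) + (13/18)·(1−(-9)) + 11·(-9−(-47/9))) = ½·(532/9 + 65/9 − 374/9) = 223/18, so the E-coordinate is 4/9.
[DEG] = ½·((-19/2)·(-21/2−(-47/9)) + (-7)·(-47/9−(-9)) + (13/18)·(-9−(-21/2))) = ½·(1805/36 − 238/9 + 13/12) = 223/18, so the F-coordinate is 4/9.
Check: 1/9 + 4/9 + 4/9 = 1.

(1/9, 4/9, 4/9)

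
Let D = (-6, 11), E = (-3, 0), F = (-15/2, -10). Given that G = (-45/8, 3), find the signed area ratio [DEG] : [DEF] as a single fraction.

[DEF] = ½·((-6)·(0−(-10)) + (-3)·(-10−11) + (-15/2)·(11−0)) = ½·(-60 + 63 − 165/2) = -159/4.
[DEG] = ½·((-6)·(0−3) + (-3)·(3−11) + (-45/8)·(11−0)) = ½·(18 + 24 − 495/8) = -159/16, so the ratio is (-159/16)/(-159/4) = 1/4.

1/4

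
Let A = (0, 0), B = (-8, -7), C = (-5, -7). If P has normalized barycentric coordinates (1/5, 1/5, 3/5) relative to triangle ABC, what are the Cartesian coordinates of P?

(-23/5, -28/5)

P = (1/5)·A + (1/5)·B + (3/5)·C.
x-coordinate: (1/5)·0 + (1/5)·(-8) + (3/5)·(-5) = -23/5.
y-coordinate: (1/5)·0 + (1/5)·(-7) + (3/5)·(-7) = -28/5.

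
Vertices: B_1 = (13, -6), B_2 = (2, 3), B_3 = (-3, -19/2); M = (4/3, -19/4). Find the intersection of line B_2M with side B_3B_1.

Barycentric coordinates of M with respect to B_1B_2B_3: (1/6, 1/3, 1/2).
On side B_3B_1 the B_2-coordinate is zero; dropping M's B_2-weight 1/3 and renormalizing the remaining 1/2 : 1/6 gives weights 3/4, 1/4 on B_3, B_1.
N = (3/4)·(-3, -19/2) + (1/4)·(13, -6) = (1, -69/8).

(1, -69/8)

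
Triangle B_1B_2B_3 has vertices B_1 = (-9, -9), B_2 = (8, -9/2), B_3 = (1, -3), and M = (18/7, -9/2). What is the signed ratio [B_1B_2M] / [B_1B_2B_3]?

3/7

[B_1B_2B_3] = ½·((-9)·(-9/2−(-3)) + 8·(-3−(-9)) + 1·(-9−(-9/2))) = ½·(27/2 + 48 − 9/2) = 57/2.
[B_1B_2M] = ½·((-9)·(-9/2−(-9/2)) + 8·(-9/2−(-9)) + (18/7)·(-9−(-9/2))) = ½·(0 + 36 − 81/7) = 171/14, so the ratio is (171/14)/(57/2) = 3/7.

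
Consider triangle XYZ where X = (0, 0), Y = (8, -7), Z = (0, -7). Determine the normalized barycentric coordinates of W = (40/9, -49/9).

Signed area of the reference triangle: [XYZ] = ½·(0·(-7−(-7)) + 8·(-7−0) + 0·(0−(-7))) = ½·(0 − 56 + 0) = -28.
[WYZ] = ½·((40/9)·(-7−(-7)) + 8·(-7−(-49/9)) + 0·(-49/9−(-7))) = ½·(0 − 112/9 + 0) = -56/9, so the X-coordinate is (-56/9)/(-28) = 2/9.
[XWZ] = ½·(0·(-49/9−(-7)) + (40/9)·(-7−0) + 0·(0−(-49/9))) = ½·(0 − 280/9 + 0) = -140/9, so the Y-coordinate is 5/9.
[XYW] = ½·(0·(-7−(-49/9)) + 8·(-49/9−0) + (40/9)·(0−(-7))) = ½·(0 − 392/9 + 280/9) = -56/9, so the Z-coordinate is 2/9.
Check: 2/9 + 5/9 + 2/9 = 1.

(2/9, 5/9, 2/9)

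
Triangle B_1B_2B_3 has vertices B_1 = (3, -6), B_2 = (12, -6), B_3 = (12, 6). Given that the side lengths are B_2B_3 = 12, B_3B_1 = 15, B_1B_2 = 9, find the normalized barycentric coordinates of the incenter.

The incenter has barycentric coordinates proportional to the opposite side lengths: (12 : 15 : 9).
Normalizing by 12+15+9 = 36 gives (1/3, 5/12, 1/4).

(1/3, 5/12, 1/4)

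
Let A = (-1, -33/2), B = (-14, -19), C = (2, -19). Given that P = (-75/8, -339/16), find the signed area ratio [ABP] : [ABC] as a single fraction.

1

[ABC] = ½·((-1)·(-19−(-19)) + (-14)·(-19−(-33/2)) + 2·(-33/2−(-19))) = ½·(0 + 35 + 5) = 20.
[ABP] = ½·((-1)·(-19−(-339/16)) + (-14)·(-339/16−(-33/2)) + (-75/8)·(-33/2−(-19))) = ½·(-35/16 + 525/8 − 375/16) = 20, so the ratio is 20/20 = 1.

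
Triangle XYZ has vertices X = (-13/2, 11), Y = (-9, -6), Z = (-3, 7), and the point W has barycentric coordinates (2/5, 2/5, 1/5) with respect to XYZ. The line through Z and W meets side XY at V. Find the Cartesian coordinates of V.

Line ZW meets XY where the Z-coordinate vanishes; zeroing W's Z-weight and renormalizing leaves X, Y-weights 2/5 : 2/5 → (1/2, 1/2).
So V = (1/2)·X + (1/2)·Y = (-31/4, 5/2).

(-31/4, 5/2)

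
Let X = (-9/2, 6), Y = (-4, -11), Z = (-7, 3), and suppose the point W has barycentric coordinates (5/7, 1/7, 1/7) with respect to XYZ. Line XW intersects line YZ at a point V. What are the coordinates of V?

Line XW meets YZ where the X-coordinate vanishes; zeroing W's X-weight and renormalizing leaves Y, Z-weights 1/7 : 1/7 → (1/2, 1/2).
So V = (1/2)·Y + (1/2)·Z = (-11/2, -4).

(-11/2, -4)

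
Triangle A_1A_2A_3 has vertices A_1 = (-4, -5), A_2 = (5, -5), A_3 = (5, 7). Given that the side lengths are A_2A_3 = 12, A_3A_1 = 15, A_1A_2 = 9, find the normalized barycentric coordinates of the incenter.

The incenter has barycentric coordinates proportional to the opposite side lengths: (12 : 15 : 9).
Normalizing by 12+15+9 = 36 gives (1/3, 5/12, 1/4).

(1/3, 5/12, 1/4)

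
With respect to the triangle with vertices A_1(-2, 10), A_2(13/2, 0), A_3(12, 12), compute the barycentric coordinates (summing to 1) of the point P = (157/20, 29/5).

Signed area of the reference triangle: [A_1A_2A_3] = ½·((-2)·(0−12) + (13/2)·(12−10) + 12·(10−0)) = ½·(24 + 13 + 120) = 157/2.
[PA_2A_3] = ½·((157/20)·(0−12) + (13/2)·(12−(29/5)) + 12·(29/5−0)) = ½·(-471/5 + 403/10 + 348/5) = 157/20, so the A_1-coordinate is (157/20)/(157/2) = 1/10.
[A_1PA_3] = ½·((-2)·(29/5−12) + (157/20)·(12−10) + 12·(10−(29/5))) = ½·(62/5 + 157/10 + 252/5) = 157/4, so the A_2-coordinate is 1/2.
[A_1A_2P] = ½·((-2)·(0−(29/5)) + (13/2)·(29/5−10) + (157/20)·(10−0)) = ½·(58/5 − 273/10 + 157/2) = 157/5, so the A_3-coordinate is 2/5.
Check: 1/10 + 1/2 + 2/5 = 1.

(1/10, 1/2, 2/5)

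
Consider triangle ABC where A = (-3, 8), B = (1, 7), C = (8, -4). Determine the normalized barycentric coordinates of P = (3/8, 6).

Signed area of the reference triangle: [ABC] = ½·((-3)·(7−(-4)) + 1·(-4−8) + 8·(8−7)) = ½·(-33 − 12 + 8) = -37/2.
[PBC] = ½·((3/8)·(7−(-4)) + 1·(-4−6) + 8·(6−7)) = ½·(33/8 − 10 − 8) = -111/16, so the A-coordinate is (-111/16)/(-37/2) = 3/8.
[APC] = ½·((-3)·(6−(-4)) + (3/8)·(-4−8) + 8·(8−6)) = ½·(-30 − 9/2 + 16) = -37/4, so the B-coordinate is 1/2.
[ABP] = ½·((-3)·(7−6) + 1·(6−8) + (3/8)·(8−7)) = ½·(-3 − 2 + 3/8) = -37/16, so the C-coordinate is 1/8.
Check: 3/8 + 1/2 + 1/8 = 1.

(3/8, 1/2, 1/8)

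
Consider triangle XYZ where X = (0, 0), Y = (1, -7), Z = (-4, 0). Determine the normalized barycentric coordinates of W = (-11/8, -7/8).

(1/2, 1/8, 3/8)

Signed area of the reference triangle: [XYZ] = ½·(0·(-7−0) + 1·(0−0) + (-4)·(0−(-7))) = ½·(0 + 0 − 28) = -14.
[WYZ] = ½·((-11/8)·(-7−0) + 1·(0−(-7/8)) + (-4)·(-7/8−(-7))) = ½·(77/8 + 7/8 − 49/2) = -7, so the X-coordinate is (-7)/(-14) = 1/2.
[XWZ] = ½·(0·(-7/8−0) + (-11/8)·(0−0) + (-4)·(0−(-7/8))) = ½·(0 + 0 − 7/2) = -7/4, so the Y-coordinate is 1/8.
[XYW] = ½·(0·(-7−(-7/8)) + 1·(-7/8−0) + (-11/8)·(0−(-7))) = ½·(0 − 7/8 − 77/8) = -21/4, so the Z-coordinate is 3/8.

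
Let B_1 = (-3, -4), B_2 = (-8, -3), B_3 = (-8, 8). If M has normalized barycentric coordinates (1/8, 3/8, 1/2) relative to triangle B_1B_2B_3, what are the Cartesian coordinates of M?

(-59/8, 19/8)

M = (1/8)·B_1 + (3/8)·B_2 + (1/2)·B_3.
x-coordinate: (1/8)·(-3) + (3/8)·(-8) + (1/2)·(-8) = -59/8.
y-coordinate: (1/8)·(-4) + (3/8)·(-3) + (1/2)·8 = 19/8.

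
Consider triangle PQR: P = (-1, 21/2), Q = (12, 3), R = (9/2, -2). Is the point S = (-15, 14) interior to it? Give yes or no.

Barycentric coordinates of S: (174/97, -623/485, 238/485).
The three coordinates are positive, negative, positive; a point is interior exactly when all three are positive.

no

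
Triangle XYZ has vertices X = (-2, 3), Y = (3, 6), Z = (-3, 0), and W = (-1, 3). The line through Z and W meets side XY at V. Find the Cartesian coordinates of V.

(-1/3, 4)

Barycentric coordinates of W with respect to XYZ: (1/2, 1/4, 1/4).
On side XY the Z-coordinate is zero; dropping W's Z-weight 1/4 and renormalizing the remaining 1/2 : 1/4 gives weights 2/3, 1/3 on X, Y.
V = (2/3)·(-2, 3) + (1/3)·(3, 6) = (-1/3, 4).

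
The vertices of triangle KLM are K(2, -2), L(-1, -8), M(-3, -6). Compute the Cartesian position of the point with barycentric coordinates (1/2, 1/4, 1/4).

N = (1/2)·K + (1/4)·L + (1/4)·M.
x-coordinate: (1/2)·2 + (1/4)·(-1) + (1/4)·(-3) = 0.
y-coordinate: (1/2)·(-2) + (1/4)·(-8) + (1/4)·(-6) = -9/2.

(0, -9/2)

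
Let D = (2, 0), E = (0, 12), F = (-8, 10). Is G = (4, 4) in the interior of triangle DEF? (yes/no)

Barycentric coordinates of G: (18/25, 3/5, -8/25).
The three coordinates are positive, positive, negative; a point is interior exactly when all three are positive.

no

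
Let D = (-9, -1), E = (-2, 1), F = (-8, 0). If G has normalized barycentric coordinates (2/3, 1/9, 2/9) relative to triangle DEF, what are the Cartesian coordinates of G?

(-8, -5/9)

G = (2/3)·D + (1/9)·E + (2/9)·F.
x-coordinate: (2/3)·(-9) + (1/9)·(-2) + (2/9)·(-8) = -8.
y-coordinate: (2/3)·(-1) + (1/9)·1 + (2/9)·0 = -5/9.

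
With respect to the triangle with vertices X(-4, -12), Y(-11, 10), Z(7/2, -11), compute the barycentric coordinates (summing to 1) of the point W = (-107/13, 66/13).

Signed area of the reference triangle: [XYZ] = ½·((-4)·(10−(-11)) + (-11)·(-11−(-12)) + (7/2)·(-12−10)) = ½·(-84 − 11 − 77) = -86.
[WYZ] = ½·((-107/13)·(10−(-11)) + (-11)·(-11−(66/13)) + (7/2)·(66/13−10)) = ½·(-2247/13 + 2299/13 − 224/13) = -86/13, so the X-coordinate is (-86/13)/(-86) = 1/13.
[XWZ] = ½·((-4)·(66/13−(-11)) + (-107/13)·(-11−(-12)) + (7/2)·(-12−(66/13))) = ½·(-836/13 − 107/13 − 777/13) = -860/13, so the Y-coordinate is 10/13.
[XYW] = ½·((-4)·(10−(66/13)) + (-11)·(66/13−(-12)) + (-107/13)·(-12−10)) = ½·(-256/13 − 2442/13 + 2354/13) = -172/13, so the Z-coordinate is 2/13.
Check: 1/13 + 10/13 + 2/13 = 1.

(1/13, 10/13, 2/13)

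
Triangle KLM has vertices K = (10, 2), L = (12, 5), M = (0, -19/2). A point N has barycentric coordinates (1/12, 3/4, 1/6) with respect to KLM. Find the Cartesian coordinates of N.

(59/6, 7/3)

N = (1/12)·K + (3/4)·L + (1/6)·M.
x-coordinate: (1/12)·10 + (3/4)·12 + (1/6)·0 = 59/6.
y-coordinate: (1/12)·2 + (3/4)·5 + (1/6)·(-19/2) = 7/3.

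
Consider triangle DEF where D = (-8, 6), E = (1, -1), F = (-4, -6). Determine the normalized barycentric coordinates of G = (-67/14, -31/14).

(2/7, 1/14, 9/14)

Signed area of the reference triangle: [DEF] = ½·((-8)·(-1−(-6)) + 1·(-6−6) + (-4)·(6−(-1))) = ½·(-40 − 12 − 28) = -40.
[GEF] = ½·((-67/14)·(-1−(-6)) + 1·(-6−(-31/14)) + (-4)·(-31/14−(-1))) = ½·(-335/14 − 53/14 + 34/7) = -80/7, so the D-coordinate is (-80/7)/(-40) = 2/7.
[DGF] = ½·((-8)·(-31/14−(-6)) + (-67/14)·(-6−6) + (-4)·(6−(-31/14))) = ½·(-212/7 + 402/7 − 230/7) = -20/7, so the E-coordinate is 1/14.
[DEG] = ½·((-8)·(-1−(-31/14)) + 1·(-31/14−6) + (-67/14)·(6−(-1))) = ½·(-68/7 − 115/14 − 67/2) = -180/7, so the F-coordinate is 9/14.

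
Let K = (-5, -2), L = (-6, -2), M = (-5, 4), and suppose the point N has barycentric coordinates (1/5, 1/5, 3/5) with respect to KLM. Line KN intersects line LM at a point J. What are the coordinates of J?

(-21/4, 5/2)

Line KN meets LM where the K-coordinate vanishes; zeroing N's K-weight and renormalizing leaves L, M-weights 1/5 : 3/5 → (1/4, 3/4).
So J = (1/4)·L + (3/4)·M = (-21/4, 5/2).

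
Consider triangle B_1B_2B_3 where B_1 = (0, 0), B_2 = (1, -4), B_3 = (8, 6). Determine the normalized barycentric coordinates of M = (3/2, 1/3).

Signed area of the reference triangle: [B_1B_2B_3] = ½·(0·(-4−6) + 1·(6−0) + 8·(0−(-4))) = ½·(0 + 6 + 32) = 19.
[MB_2B_3] = ½·((3/2)·(-4−6) + 1·(6−(1/3)) + 8·(1/3−(-4))) = ½·(-15 + 17/3 + 104/3) = 38/3, so the B_1-coordinate is (38/3)/19 = 2/3.
[B_1MB_3] = ½·(0·(1/3−6) + (3/2)·(6−0) + 8·(0−(1/3))) = ½·(0 + 9 − 8/3) = 19/6, so the B_2-coordinate is 1/6.
[B_1B_2M] = ½·(0·(-4−(1/3)) + 1·(1/3−0) + (3/2)·(0−(-4))) = ½·(0 + 1/3 + 6) = 19/6, so the B_3-coordinate is 1/6.
Check: 2/3 + 1/6 + 1/6 = 1.

(2/3, 1/6, 1/6)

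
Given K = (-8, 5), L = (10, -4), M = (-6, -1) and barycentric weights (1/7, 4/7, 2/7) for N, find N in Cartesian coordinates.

(20/7, -13/7)

N = (1/7)·K + (4/7)·L + (2/7)·M.
x-coordinate: (1/7)·(-8) + (4/7)·10 + (2/7)·(-6) = 20/7.
y-coordinate: (1/7)·5 + (4/7)·(-4) + (2/7)·(-1) = -13/7.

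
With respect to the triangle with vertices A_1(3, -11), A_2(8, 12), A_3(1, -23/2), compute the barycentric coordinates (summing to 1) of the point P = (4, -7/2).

Signed area of the reference triangle: [A_1A_2A_3] = ½·(3·(12−(-23/2)) + 8·(-23/2−(-11)) + 1·(-11−12)) = ½·(141/2 − 4 − 23) = 87/4.
[PA_2A_3] = ½·(4·(12−(-23/2)) + 8·(-23/2−(-7/2)) + 1·(-7/2−12)) = ½·(94 − 64 − 31/2) = 29/4, so the A_1-coordinate is (29/4)/(87/4) = 1/3.
[A_1PA_3] = ½·(3·(-7/2−(-23/2)) + 4·(-23/2−(-11)) + 1·(-11−(-7/2))) = ½·(24 − 2 − 15/2) = 29/4, so the A_2-coordinate is 1/3.
[A_1A_2P] = ½·(3·(12−(-7/2)) + 8·(-7/2−(-11)) + 4·(-11−12)) = ½·(93/2 + 60 − 92) = 29/4, so the A_3-coordinate is 1/3.
Check: 1/3 + 1/3 + 1/3 = 1.

(1/3, 1/3, 1/3)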